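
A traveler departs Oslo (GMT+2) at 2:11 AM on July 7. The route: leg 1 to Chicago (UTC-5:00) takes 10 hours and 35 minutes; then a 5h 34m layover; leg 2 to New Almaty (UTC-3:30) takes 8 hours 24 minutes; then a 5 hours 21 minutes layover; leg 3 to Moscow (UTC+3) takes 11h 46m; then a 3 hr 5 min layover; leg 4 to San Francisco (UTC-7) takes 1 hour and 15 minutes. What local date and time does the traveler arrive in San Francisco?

Convert departure to UTC: 2:11 AM − 2:00 = 12:11 AM UTC on Jul 7.
Add 10 hours 35 minutes leg 1 → 10:46 AM UTC.
Add 5 hours 34 minutes layover in Chicago → 4:20 PM UTC.
Add 8 hours and 24 minutes leg 2 → 12:44 AM UTC (Jul 8).
Add 5 hours and 21 minutes layover in New Almaty → 6:05 AM UTC.
Add 11 hours 46 minutes leg 3 → 5:51 PM UTC.
Add 3 hours and 5 minutes layover in Moscow → 8:56 PM UTC.
Add 1 hour 15 minutes leg 4 → 10:11 PM UTC.
San Francisco is UTC−7:00, so local arrival = 10:11 PM − 7:00 = 3:11 PM on Jul 8.

3:11 PM on Jul 8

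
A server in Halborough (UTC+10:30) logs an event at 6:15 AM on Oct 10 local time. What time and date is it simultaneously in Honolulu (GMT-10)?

In UTC: 6:15 AM − 10:30 = 7:45 PM on Oct 9.
Honolulu is UTC−10:00: 7:45 PM − 10:00 = 9:45 AM on Oct 9.

9:45 AM on Oct 9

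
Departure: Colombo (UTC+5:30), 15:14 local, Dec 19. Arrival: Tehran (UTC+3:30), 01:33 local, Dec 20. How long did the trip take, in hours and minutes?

Departure in UTC: 15:14 − 5:30 = 09:44 on Dec 19.
Arrival in UTC: 01:33 − 3:30 = 22:03 on Dec 19.
Elapsed = 22:03 − 09:44 = 12 hours 19 minutes.

12 hours 19 minutes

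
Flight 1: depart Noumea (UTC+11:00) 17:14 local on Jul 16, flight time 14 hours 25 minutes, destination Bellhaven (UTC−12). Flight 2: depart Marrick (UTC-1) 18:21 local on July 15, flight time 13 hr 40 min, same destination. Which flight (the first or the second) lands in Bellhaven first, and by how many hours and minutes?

Flight 1 in UTC: 17:14 − 11:00 = 06:14 on Jul 16.
+14 hours and 25 minutes → arrive 20:39 UTC on Jul 16.
Flight 2 in UTC: 18:21 + 1:00 = 19:21 on Jul 15.
+13 hours and 40 minutes → arrive 09:01 UTC on Jul 16.
Flight 2 lands earlier by 11 hours 38 minutes.

the second, by 11 hours 38 minutes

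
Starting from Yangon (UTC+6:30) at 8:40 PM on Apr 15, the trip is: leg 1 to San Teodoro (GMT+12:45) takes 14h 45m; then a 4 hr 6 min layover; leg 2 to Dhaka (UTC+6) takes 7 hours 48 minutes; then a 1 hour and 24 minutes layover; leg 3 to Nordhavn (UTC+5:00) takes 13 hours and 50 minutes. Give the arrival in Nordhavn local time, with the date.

1:03 PM on Apr 17

Convert departure to UTC: 8:40 PM − 6:30 = 2:10 PM UTC on Apr 15.
Add 14 hours 45 minutes leg 1 → 4:55 AM UTC (Apr 16).
Add 4 hours and 6 minutes layover in San Teodoro → 9:01 AM UTC.
Add 7 hours and 48 minutes leg 2 → 4:49 PM UTC.
Add 1 hour and 24 minutes layover in Dhaka → 6:13 PM UTC.
Add 13 hours 50 minutes leg 3 → 8:03 AM UTC (Apr 17).
Nordhavn is UTC+5:00, so local arrival = 8:03 AM + 5:00 = 1:03 PM on Apr 17.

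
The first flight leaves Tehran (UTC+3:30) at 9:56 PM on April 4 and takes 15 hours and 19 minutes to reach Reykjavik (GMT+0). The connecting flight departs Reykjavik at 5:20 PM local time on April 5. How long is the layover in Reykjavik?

7 hours 35 minutes

Convert departure to UTC: 9:56 PM − 3:30 = 6:26 PM UTC on Apr 4.
Add 15 hours and 19 minutes flight time → 9:45 AM UTC (Apr 5).
Reykjavik is UTC+0, so local arrival is the same: 9:45 AM on Apr 5.
Layover = 5:20 PM − 9:45 AM = 7 hours 35 minutes.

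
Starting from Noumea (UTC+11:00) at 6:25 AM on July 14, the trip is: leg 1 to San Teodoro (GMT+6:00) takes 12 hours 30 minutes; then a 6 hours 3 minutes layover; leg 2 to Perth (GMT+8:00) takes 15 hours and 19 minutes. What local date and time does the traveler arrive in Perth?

Convert departure to UTC: 6:25 AM − 11:00 = 7:25 PM UTC on Jul 13.
Add 12 hours and 30 minutes leg 1 → 7:55 AM UTC (Jul 14).
Add 6 hours and 3 minutes layover in San Teodoro → 1:58 PM UTC.
Add 15 hours and 19 minutes leg 2 → 5:17 AM UTC (Jul 15).
Perth is UTC+8:00, so local arrival = 5:17 AM + 8:00 = 1:17 PM on Jul 15.

1:17 PM on Jul 15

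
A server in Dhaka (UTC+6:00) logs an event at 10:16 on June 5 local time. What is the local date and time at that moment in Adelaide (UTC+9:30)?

Adelaide is 3:30 ahead of Dhaka.
Shift by the zone difference: 10:16 + 3:30 = 13:46 on Jun 5 in Adelaide.

13:46 on June 5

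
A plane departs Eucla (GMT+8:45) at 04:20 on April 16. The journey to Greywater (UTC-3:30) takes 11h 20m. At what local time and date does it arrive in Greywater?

03:25 on Apr 16

Convert departure to UTC: 04:20 − 8:45 = 19:35 UTC on Apr 15.
Add 11 hours 20 minutes travel time → 06:55 UTC (Apr 16).
Greywater is UTC−3:30, so local arrival = 06:55 − 3:30 = 03:25 on Apr 16.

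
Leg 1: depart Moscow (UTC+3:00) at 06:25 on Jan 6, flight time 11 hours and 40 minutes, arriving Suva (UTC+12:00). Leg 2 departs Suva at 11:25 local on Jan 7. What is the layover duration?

8 hours 20 minutes

Convert departure to UTC: 06:25 − 3:00 = 03:25 UTC on Jan 6.
Add 11 hours and 40 minutes flight time → 15:05 UTC.
Suva is UTC+12:00, so local arrival = 15:05 + 12:00 = 03:05 on Jan 7.
Layover = 11:25 − 03:05 = 8 hours 20 minutes.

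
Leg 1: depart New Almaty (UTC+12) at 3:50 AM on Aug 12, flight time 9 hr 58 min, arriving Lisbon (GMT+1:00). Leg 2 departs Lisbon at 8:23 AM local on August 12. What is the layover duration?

Convert departure to UTC: 3:50 AM − 12:00 = 3:50 PM UTC on Aug 11.
Add 9 hours 58 minutes flight time → 1:48 AM UTC (Aug 12).
Lisbon is UTC+1:00, so local arrival = 1:48 AM + 1:00 = 2:48 AM on Aug 12.
Layover = 8:23 AM − 2:48 AM = 5 hours 35 minutes.

5 hours 35 minutes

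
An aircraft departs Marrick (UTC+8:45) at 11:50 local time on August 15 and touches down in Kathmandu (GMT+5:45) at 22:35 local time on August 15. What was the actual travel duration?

Kathmandu is 3:00 behind Marrick.
Clock-face elapsed time (ignoring zones) is 10 hours 45 minutes.
Actual elapsed = 10 hours 45 minutes + 3:00 = 13 hours 45 minutes.

13 hours 45 minutes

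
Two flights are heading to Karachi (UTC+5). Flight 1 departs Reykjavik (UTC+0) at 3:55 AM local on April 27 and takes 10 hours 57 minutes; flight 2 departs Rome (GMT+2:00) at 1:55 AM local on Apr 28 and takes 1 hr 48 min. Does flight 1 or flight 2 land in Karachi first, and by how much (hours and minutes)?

Flight 1 departs at 3:55 AM UTC (Apr 27).
+10 hours 57 minutes → arrive 2:52 PM UTC on Apr 27.
Flight 2 in UTC: 1:55 AM − 2:00 = 11:55 PM on Apr 27.
+1 hour and 48 minutes → arrive 1:43 AM UTC on Apr 28.
Flight 1 lands earlier by 10 hours 51 minutes.

the first, by 10 hours 51 minutes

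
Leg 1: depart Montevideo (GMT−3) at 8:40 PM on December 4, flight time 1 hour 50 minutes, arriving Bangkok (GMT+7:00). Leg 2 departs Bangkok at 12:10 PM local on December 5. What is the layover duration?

3 hours 40 minutes

Convert departure to UTC: 8:40 PM + 3:00 = 11:40 PM UTC on Dec 4.
Add 1 hour and 50 minutes flight time → 1:30 AM UTC (Dec 5).
Bangkok is UTC+7:00, so local arrival = 1:30 AM + 7:00 = 8:30 AM on Dec 5.
Layover = 12:10 PM − 8:30 AM = 3 hours 40 minutes.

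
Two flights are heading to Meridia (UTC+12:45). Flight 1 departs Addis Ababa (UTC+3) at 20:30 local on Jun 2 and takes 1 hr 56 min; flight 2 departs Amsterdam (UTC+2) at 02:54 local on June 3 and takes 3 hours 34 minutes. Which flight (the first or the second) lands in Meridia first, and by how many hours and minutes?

Flight 1 in UTC: 20:30 − 3:00 = 17:30 on Jun 2.
+1 hour 56 minutes → arrive 19:26 UTC on Jun 2.
Flight 2 in UTC: 02:54 − 2:00 = 00:54 on Jun 3.
+3 hours and 34 minutes → arrive 04:28 UTC on Jun 3.
Flight 1 lands earlier by 9 hours 2 minutes.

the first, by 9 hours 2 minutes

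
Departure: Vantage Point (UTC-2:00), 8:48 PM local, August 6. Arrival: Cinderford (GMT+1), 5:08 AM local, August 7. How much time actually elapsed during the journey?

Departure in UTC: 8:48 PM + 2:00 = 10:48 PM on Aug 6.
Arrival in UTC: 5:08 AM − 1:00 = 4:08 AM on Aug 7.
Elapsed = 4:08 AM − 10:48 PM (+1 day) = 5 hours 20 minutes.

5 hours 20 minutes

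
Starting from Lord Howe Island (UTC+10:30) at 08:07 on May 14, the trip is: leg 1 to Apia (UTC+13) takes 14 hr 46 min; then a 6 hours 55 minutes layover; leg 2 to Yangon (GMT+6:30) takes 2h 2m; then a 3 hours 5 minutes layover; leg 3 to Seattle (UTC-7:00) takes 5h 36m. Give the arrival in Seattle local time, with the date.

Convert departure to UTC: 08:07 − 10:30 = 21:37 UTC on May 13.
Add 14 hours and 46 minutes leg 1 → 12:23 UTC (May 14).
Add 6 hours 55 minutes layover in Apia → 19:18 UTC.
Add 2 hours and 2 minutes leg 2 → 21:20 UTC.
Add 3 hours 5 minutes layover in Yangon → 00:25 UTC (May 15).
Add 5 hours 36 minutes leg 3 → 06:01 UTC.
Seattle is UTC−7:00, so local arrival = 06:01 − 7:00 = 23:01 on May 14.

23:01 on May 14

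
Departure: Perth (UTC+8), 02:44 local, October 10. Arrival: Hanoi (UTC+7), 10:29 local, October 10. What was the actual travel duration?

8 hours 45 minutes

Hanoi is 1:00 behind Perth.
Clock-face elapsed time (ignoring zones) is 7 hours 45 minutes.
Actual elapsed = 7 hours 45 minutes + 1:00 = 8 hours 45 minutes.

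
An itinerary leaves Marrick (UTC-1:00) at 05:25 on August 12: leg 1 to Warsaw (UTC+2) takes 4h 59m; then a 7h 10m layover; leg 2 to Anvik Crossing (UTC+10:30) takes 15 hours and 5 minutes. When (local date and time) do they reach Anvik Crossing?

Convert departure to UTC: 05:25 + 1:00 = 06:25 UTC on Aug 12.
Add 4 hours 59 minutes leg 1 → 11:24 UTC.
Add 7 hours 10 minutes layover in Warsaw → 18:34 UTC.
Add 15 hours 5 minutes leg 2 → 09:39 UTC (Aug 13).
Anvik Crossing is UTC+10:30, so local arrival = 09:39 + 10:30 = 20:09 on Aug 13.

20:09 on August 13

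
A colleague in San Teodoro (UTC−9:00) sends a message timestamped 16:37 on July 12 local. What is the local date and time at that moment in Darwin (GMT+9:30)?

Darwin is 18:30 ahead of San Teodoro.
Shift by the zone difference: 16:37 + 18:30 = 11:07 on Jul 13 in Darwin.

11:07 on Jul 13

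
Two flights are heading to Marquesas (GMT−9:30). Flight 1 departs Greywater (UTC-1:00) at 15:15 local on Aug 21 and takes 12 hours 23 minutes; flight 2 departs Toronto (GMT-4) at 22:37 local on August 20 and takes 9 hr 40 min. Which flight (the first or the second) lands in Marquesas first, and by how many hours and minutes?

Flight 1 in UTC: 15:15 + 1:00 = 16:15 on Aug 21.
+12 hours 23 minutes → arrive 04:38 UTC on Aug 22.
Flight 2 in UTC: 22:37 + 4:00 = 02:37 on Aug 21.
+9 hours and 40 minutes → arrive 12:17 UTC on Aug 21.
Flight 2 lands earlier by 16 hours 21 minutes.

the second, by 16 hours 21 minutes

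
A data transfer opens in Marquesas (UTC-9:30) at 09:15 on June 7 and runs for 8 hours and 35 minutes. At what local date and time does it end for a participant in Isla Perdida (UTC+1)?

Isla Perdida is 10:30 ahead of Marquesas.
After 8 hours and 35 minutes it is 17:50 in Marquesas.
Shift by the zone difference: 17:50 + 10:30 = 04:20 on Jun 8 in Isla Perdida.

04:20 on June 8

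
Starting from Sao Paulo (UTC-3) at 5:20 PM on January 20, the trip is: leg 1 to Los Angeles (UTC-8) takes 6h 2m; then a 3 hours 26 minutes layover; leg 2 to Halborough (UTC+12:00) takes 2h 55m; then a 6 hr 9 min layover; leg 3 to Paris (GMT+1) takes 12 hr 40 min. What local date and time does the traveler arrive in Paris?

Convert departure to UTC: 5:20 PM + 3:00 = 8:20 PM UTC on Jan 20.
Add 6 hours 2 minutes leg 1 → 2:22 AM UTC (Jan 21).
Add 3 hours and 26 minutes layover in Los Angeles → 5:48 AM UTC.
Add 2 hours 55 minutes leg 2 → 8:43 AM UTC.
Add 6 hours 9 minutes layover in Halborough → 2:52 PM UTC.
Add 12 hours 40 minutes leg 3 → 3:32 AM UTC (Jan 22).
Paris is UTC+1:00, so local arrival = 3:32 AM + 1:00 = 4:32 AM on Jan 22.

4:32 AM on January 22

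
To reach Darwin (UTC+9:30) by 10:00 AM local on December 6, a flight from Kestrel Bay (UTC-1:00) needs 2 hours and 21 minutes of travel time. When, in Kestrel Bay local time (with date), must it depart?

9:09 PM on Dec 5

Target arrival in UTC: 10:00 AM − 9:30 = 12:30 AM on Dec 6.
Subtract 2 hours 21 minutes → departure 10:09 PM UTC on Dec 5.
Kestrel Bay is UTC−1:00: 10:09 PM − 1:00 = 9:09 PM on Dec 5.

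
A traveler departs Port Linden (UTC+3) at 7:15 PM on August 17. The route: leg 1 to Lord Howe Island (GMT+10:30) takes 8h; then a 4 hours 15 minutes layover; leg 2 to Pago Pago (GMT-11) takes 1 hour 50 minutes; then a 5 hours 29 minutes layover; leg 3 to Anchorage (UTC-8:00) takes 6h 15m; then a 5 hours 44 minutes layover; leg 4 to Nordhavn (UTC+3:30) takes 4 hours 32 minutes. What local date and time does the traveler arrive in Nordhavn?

7:50 AM on August 19

Convert departure to UTC: 7:15 PM − 3:00 = 4:15 PM UTC on Aug 17.
Add 8 hours leg 1 → 12:15 AM UTC (Aug 18).
Add 4 hours 15 minutes layover in Lord Howe Island → 4:30 AM UTC.
Add 1 hour 50 minutes leg 2 → 6:20 AM UTC.
Add 5 hours and 29 minutes layover in Pago Pago → 11:49 AM UTC.
Add 6 hours 15 minutes leg 3 → 6:04 PM UTC.
Add 5 hours and 44 minutes layover in Anchorage → 11:48 PM UTC.
Add 4 hours and 32 minutes leg 4 → 4:20 AM UTC (Aug 19).
Nordhavn is UTC+3:30, so local arrival = 4:20 AM + 3:30 = 7:50 AM on Aug 19.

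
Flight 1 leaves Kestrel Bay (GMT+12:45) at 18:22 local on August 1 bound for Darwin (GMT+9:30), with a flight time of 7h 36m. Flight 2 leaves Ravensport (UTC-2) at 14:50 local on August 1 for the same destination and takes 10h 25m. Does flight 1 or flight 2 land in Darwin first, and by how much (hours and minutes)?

Flight 1 in UTC: 18:22 − 12:45 = 05:37 on Aug 1.
+7 hours and 36 minutes → arrive 13:13 UTC on Aug 1.
Flight 2 in UTC: 14:50 + 2:00 = 16:50 on Aug 1.
+10 hours 25 minutes → arrive 03:15 UTC on Aug 2.
Flight 1 lands earlier by 14 hours 2 minutes.

the first, by 14 hours 2 minutes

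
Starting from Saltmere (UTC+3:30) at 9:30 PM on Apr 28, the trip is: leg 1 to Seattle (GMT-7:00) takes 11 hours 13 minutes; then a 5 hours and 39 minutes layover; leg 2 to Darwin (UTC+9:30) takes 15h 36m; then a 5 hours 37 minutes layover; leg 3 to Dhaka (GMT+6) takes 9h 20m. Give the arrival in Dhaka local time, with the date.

Convert departure to UTC: 9:30 PM − 3:30 = 6:00 PM UTC on Apr 28.
Add 11 hours and 13 minutes leg 1 → 5:13 AM UTC (Apr 29).
Add 5 hours 39 minutes layover in Seattle → 10:52 AM UTC.
Add 15 hours 36 minutes leg 2 → 2:28 AM UTC (Apr 30).
Add 5 hours and 37 minutes layover in Darwin → 8:05 AM UTC.
Add 9 hours 20 minutes leg 3 → 5:25 PM UTC.
Dhaka is UTC+6:00, so local arrival = 5:25 PM + 6:00 = 11:25 PM on Apr 30.

11:25 PM on Apr 30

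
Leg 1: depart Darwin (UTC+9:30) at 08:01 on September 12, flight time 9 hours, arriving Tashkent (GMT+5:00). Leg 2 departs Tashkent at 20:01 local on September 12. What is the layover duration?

7 hours 30 minutes

Convert departure to UTC: 08:01 − 9:30 = 22:31 UTC on Sep 11.
Add 9 hours flight time → 07:31 UTC (Sep 12).
Tashkent is UTC+5:00, so local arrival = 07:31 + 5:00 = 12:31 on Sep 12.
Layover = 20:01 − 12:31 = 7 hours 30 minutes.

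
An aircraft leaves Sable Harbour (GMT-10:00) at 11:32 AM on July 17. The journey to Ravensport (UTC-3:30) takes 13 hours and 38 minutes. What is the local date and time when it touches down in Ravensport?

7:40 AM on July 18

Convert departure to UTC: 11:32 AM + 10:00 = 9:32 PM UTC on Jul 17.
Add 13 hours and 38 minutes travel time → 11:10 AM UTC (Jul 18).
Ravensport is UTC−3:30, so local arrival = 11:10 AM − 3:30 = 7:40 AM on Jul 18.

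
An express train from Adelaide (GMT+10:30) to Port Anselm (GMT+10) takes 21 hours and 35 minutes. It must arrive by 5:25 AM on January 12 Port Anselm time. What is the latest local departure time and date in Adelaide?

8:20 AM on January 11

Target arrival in UTC: 5:25 AM − 10:00 = 7:25 PM on Jan 11.
Subtract 21 hours and 35 minutes → departure 9:50 PM UTC on Jan 10.
Adelaide is UTC+10:30: 9:50 PM + 10:30 = 8:20 AM on Jan 11.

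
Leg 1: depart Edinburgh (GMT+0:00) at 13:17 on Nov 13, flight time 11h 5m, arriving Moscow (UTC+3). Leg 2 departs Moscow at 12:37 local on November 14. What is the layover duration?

9 hours 15 minutes

Edinburgh is at UTC+0, so departure is already 13:17 UTC on Nov 13.
Add 11 hours and 5 minutes flight time → 00:22 UTC (Nov 14).
Moscow is UTC+3:00, so local arrival = 00:22 + 3:00 = 03:22 on Nov 14.
Layover = 12:37 − 03:22 = 9 hours 15 minutes.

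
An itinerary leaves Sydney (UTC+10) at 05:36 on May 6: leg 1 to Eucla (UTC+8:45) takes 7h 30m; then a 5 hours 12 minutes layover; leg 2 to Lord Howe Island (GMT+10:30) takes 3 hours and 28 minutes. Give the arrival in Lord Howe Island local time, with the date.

Convert departure to UTC: 05:36 − 10:00 = 19:36 UTC on May 5.
Add 7 hours and 30 minutes leg 1 → 03:06 UTC (May 6).
Add 5 hours and 12 minutes layover in Eucla → 08:18 UTC.
Add 3 hours and 28 minutes leg 2 → 11:46 UTC.
Lord Howe Island is UTC+10:30, so local arrival = 11:46 + 10:30 = 22:16 on May 6.

22:16 on May 6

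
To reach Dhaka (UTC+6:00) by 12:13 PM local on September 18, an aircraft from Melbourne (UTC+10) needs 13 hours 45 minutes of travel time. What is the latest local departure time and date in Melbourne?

Target arrival in UTC: 12:13 PM − 6:00 = 6:13 AM on Sep 18.
Subtract 13 hours 45 minutes → departure 4:28 PM UTC on Sep 17.
Melbourne is UTC+10:00: 4:28 PM + 10:00 = 2:28 AM on Sep 18.

2:28 AM on September 18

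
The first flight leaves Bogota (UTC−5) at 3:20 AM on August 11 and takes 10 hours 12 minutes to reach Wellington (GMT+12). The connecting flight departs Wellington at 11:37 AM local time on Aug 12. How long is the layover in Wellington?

5 hours 5 minutes

Convert departure to UTC: 3:20 AM + 5:00 = 8:20 AM UTC on Aug 11.
Add 10 hours and 12 minutes flight time → 6:32 PM UTC.
Wellington is UTC+12:00, so local arrival = 6:32 PM + 12:00 = 6:32 AM on Aug 12.
Layover = 11:37 AM − 6:32 AM = 5 hours 5 minutes.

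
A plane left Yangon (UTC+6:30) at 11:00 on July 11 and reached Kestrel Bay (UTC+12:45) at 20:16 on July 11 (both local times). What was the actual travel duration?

3 hours 1 minute

Departure in UTC: 11:00 − 6:30 = 04:30 on Jul 11.
Arrival in UTC: 20:16 − 12:45 = 07:31 on Jul 11.
Elapsed = 07:31 − 04:30 = 3 hours 1 minute.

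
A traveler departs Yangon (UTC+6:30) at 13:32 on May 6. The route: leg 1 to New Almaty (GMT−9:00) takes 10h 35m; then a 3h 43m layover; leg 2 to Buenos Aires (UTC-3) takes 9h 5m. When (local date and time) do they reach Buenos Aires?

03:25 on May 7

Convert departure to UTC: 13:32 − 6:30 = 07:02 UTC on May 6.
Add 10 hours 35 minutes leg 1 → 17:37 UTC.
Add 3 hours and 43 minutes layover in New Almaty → 21:20 UTC.
Add 9 hours and 5 minutes leg 2 → 06:25 UTC (May 7).
Buenos Aires is UTC−3:00, so local arrival = 06:25 − 3:00 = 03:25 on May 7.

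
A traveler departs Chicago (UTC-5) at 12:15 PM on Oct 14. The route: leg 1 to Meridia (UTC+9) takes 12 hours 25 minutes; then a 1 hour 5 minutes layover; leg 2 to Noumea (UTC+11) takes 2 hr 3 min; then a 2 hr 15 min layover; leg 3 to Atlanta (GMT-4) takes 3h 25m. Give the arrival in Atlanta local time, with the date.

10:28 AM on October 15

Convert departure to UTC: 12:15 PM + 5:00 = 5:15 PM UTC on Oct 14.
Add 12 hours 25 minutes leg 1 → 5:40 AM UTC (Oct 15).
Add 1 hour 5 minutes layover in Meridia → 6:45 AM UTC.
Add 2 hours and 3 minutes leg 2 → 8:48 AM UTC.
Add 2 hours 15 minutes layover in Noumea → 11:03 AM UTC.
Add 3 hours 25 minutes leg 3 → 2:28 PM UTC.
Atlanta is UTC−4:00, so local arrival = 2:28 PM − 4:00 = 10:28 AM on Oct 15.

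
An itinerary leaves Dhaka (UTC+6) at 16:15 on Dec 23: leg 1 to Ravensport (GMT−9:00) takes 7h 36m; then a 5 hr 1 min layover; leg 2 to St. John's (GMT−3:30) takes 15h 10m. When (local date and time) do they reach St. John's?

Convert departure to UTC: 16:15 − 6:00 = 10:15 UTC on Dec 23.
Add 7 hours and 36 minutes leg 1 → 17:51 UTC.
Add 5 hours 1 minute layover in Ravensport → 22:52 UTC.
Add 15 hours and 10 minutes leg 2 → 14:02 UTC (Dec 24).
St. John's is UTC−3:30, so local arrival = 14:02 − 3:30 = 10:32 on Dec 24.

10:32 on December 24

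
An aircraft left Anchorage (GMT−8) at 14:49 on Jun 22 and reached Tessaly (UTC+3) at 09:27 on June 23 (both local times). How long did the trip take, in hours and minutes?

7 hours 38 minutes

Departure in UTC: 14:49 + 8:00 = 22:49 on Jun 22.
Arrival in UTC: 09:27 − 3:00 = 06:27 on Jun 23.
Elapsed = 06:27 − 22:49 (+1 day) = 7 hours 38 minutes.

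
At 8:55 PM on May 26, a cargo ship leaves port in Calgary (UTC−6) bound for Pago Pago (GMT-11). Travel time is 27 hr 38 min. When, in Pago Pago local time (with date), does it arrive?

7:33 PM on May 27

Pago Pago is 5:00 behind Calgary.
After 27 hours 38 minutes it is 12:33 AM (May 28) in Calgary.
Shift by the zone difference: 12:33 AM − 5:00 = 7:33 PM on May 27 in Pago Pago.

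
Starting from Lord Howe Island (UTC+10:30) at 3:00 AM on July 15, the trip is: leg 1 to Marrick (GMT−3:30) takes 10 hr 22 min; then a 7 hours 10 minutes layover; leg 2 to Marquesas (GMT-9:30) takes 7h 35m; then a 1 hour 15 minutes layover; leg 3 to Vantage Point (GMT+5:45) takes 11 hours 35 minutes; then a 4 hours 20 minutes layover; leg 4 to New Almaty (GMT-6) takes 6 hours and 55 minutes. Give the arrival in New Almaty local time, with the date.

11:42 AM on Jul 16

Convert departure to UTC: 3:00 AM − 10:30 = 4:30 PM UTC on Jul 14.
Add 10 hours and 22 minutes leg 1 → 2:52 AM UTC (Jul 15).
Add 7 hours 10 minutes layover in Marrick → 10:02 AM UTC.
Add 7 hours 35 minutes leg 2 → 5:37 PM UTC.
Add 1 hour 15 minutes layover in Marquesas → 6:52 PM UTC.
Add 11 hours and 35 minutes leg 3 → 6:27 AM UTC (Jul 16).
Add 4 hours 20 minutes layover in Vantage Point → 10:47 AM UTC.
Add 6 hours 55 minutes leg 4 → 5:42 PM UTC.
New Almaty is UTC−6:00, so local arrival = 5:42 PM − 6:00 = 11:42 AM on Jul 16.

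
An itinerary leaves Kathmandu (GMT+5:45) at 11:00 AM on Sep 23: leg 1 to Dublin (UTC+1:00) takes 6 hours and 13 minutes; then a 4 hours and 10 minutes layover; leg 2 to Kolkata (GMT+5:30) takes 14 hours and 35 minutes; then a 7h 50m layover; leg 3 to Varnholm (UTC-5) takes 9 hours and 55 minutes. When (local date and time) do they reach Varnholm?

6:58 PM on Sep 24

Convert departure to UTC: 11:00 AM − 5:45 = 5:15 AM UTC on Sep 23.
Add 6 hours 13 minutes leg 1 → 11:28 AM UTC.
Add 4 hours 10 minutes layover in Dublin → 3:38 PM UTC.
Add 14 hours and 35 minutes leg 2 → 6:13 AM UTC (Sep 24).
Add 7 hours and 50 minutes layover in Kolkata → 2:03 PM UTC.
Add 9 hours 55 minutes leg 3 → 11:58 PM UTC.
Varnholm is UTC−5:00, so local arrival = 11:58 PM − 5:00 = 6:58 PM on Sep 24.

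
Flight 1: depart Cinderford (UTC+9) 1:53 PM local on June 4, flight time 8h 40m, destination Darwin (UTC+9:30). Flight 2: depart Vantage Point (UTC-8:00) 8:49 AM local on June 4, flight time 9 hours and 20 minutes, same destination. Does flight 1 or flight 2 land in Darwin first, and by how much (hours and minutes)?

the first, by 12 hours 36 minutes

Flight 1 in UTC: 1:53 PM − 9:00 = 4:53 AM on Jun 4.
+8 hours and 40 minutes → arrive 1:33 PM UTC on Jun 4.
Flight 2 in UTC: 8:49 AM + 8:00 = 4:49 PM on Jun 4.
+9 hours and 20 minutes → arrive 2:09 AM UTC on Jun 5.
Flight 1 lands earlier by 12 hours 36 minutes.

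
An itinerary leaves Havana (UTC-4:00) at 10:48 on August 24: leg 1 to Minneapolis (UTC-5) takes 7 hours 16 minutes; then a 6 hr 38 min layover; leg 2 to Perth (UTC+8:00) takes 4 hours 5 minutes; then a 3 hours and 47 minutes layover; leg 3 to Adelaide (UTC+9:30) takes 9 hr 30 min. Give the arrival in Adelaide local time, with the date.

Convert departure to UTC: 10:48 + 4:00 = 14:48 UTC on Aug 24.
Add 7 hours and 16 minutes leg 1 → 22:04 UTC.
Add 6 hours and 38 minutes layover in Minneapolis → 04:42 UTC (Aug 25).
Add 4 hours and 5 minutes leg 2 → 08:47 UTC.
Add 3 hours and 47 minutes layover in Perth → 12:34 UTC.
Add 9 hours 30 minutes leg 3 → 22:04 UTC.
Adelaide is UTC+9:30, so local arrival = 22:04 + 9:30 = 07:34 on Aug 26.

07:34 on Aug 26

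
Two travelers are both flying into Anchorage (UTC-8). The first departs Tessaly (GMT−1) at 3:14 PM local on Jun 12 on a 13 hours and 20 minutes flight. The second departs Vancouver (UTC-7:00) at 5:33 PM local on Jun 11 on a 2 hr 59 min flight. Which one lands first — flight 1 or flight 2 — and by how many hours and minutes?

Flight 1 in UTC: 3:14 PM + 1:00 = 4:14 PM on Jun 12.
+13 hours and 20 minutes → arrive 5:34 AM UTC on Jun 13.
Flight 2 in UTC: 5:33 PM + 7:00 = 12:33 AM on Jun 12.
+2 hours 59 minutes → arrive 3:32 AM UTC on Jun 12.
Flight 2 lands earlier by 26 hours 2 minutes.

the second, by 26 hours 2 minutes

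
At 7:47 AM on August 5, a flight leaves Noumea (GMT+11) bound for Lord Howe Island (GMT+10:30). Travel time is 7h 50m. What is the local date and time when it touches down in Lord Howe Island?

Lord Howe Island is 0:30 behind Noumea.
After 7 hours 50 minutes it is 3:37 PM in Noumea.
Shift by the zone difference: 3:37 PM − 0:30 = 3:07 PM on Aug 5 in Lord Howe Island.

3:07 PM on August 5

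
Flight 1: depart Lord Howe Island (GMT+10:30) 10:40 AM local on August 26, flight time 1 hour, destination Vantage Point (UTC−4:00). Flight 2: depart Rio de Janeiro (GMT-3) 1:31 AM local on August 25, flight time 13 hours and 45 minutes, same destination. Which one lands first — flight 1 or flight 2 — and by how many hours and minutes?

Flight 1 in UTC: 10:40 AM − 10:30 = 12:10 AM on Aug 26.
+1 hour → arrive 1:10 AM UTC on Aug 26.
Flight 2 in UTC: 1:31 AM + 3:00 = 4:31 AM on Aug 25.
+13 hours and 45 minutes → arrive 6:16 PM UTC on Aug 25.
Flight 2 lands earlier by 6 hours 54 minutes.

the second, by 6 hours 54 minutes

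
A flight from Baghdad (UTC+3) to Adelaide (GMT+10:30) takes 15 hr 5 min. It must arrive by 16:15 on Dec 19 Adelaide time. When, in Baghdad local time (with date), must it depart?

Target arrival in UTC: 16:15 − 10:30 = 05:45 on Dec 19.
Subtract 15 hours and 5 minutes → departure 14:40 UTC on Dec 18.
Baghdad is UTC+3:00: 14:40 + 3:00 = 17:40 on Dec 18.

17:40 on Dec 18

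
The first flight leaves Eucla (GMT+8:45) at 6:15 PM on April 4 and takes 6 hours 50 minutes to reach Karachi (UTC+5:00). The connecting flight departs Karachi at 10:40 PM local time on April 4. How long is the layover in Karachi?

1 hour 20 minutes

Convert departure to UTC: 6:15 PM − 8:45 = 9:30 AM UTC on Apr 4.
Add 6 hours and 50 minutes flight time → 4:20 PM UTC.
Karachi is UTC+5:00, so local arrival = 4:20 PM + 5:00 = 9:20 PM on Apr 4.
Layover = 10:40 PM − 9:20 PM = 1 hour 20 minutes.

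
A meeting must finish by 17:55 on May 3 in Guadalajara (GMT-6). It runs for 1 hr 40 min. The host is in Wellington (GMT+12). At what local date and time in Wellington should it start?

Target end time in UTC: 17:55 + 6:00 = 23:55 on May 3.
Subtract 1 hour and 40 minutes → start 22:15 UTC on May 3.
Wellington is UTC+12:00: 22:15 + 12:00 = 10:15 on May 4.

10:15 on May 4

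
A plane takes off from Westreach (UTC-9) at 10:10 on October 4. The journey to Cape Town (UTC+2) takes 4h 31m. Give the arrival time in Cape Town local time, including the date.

01:41 on Oct 5

Convert departure to UTC: 10:10 + 9:00 = 19:10 UTC on Oct 4.
Add 4 hours 31 minutes travel time → 23:41 UTC.
Cape Town is UTC+2:00, so local arrival = 23:41 + 2:00 = 01:41 on Oct 5.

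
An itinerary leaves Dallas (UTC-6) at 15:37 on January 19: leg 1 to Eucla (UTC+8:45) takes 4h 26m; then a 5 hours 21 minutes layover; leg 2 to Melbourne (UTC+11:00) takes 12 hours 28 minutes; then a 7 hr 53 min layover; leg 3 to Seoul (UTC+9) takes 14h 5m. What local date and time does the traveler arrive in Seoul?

Convert departure to UTC: 15:37 + 6:00 = 21:37 UTC on Jan 19.
Add 4 hours and 26 minutes leg 1 → 02:03 UTC (Jan 20).
Add 5 hours 21 minutes layover in Eucla → 07:24 UTC.
Add 12 hours and 28 minutes leg 2 → 19:52 UTC.
Add 7 hours and 53 minutes layover in Melbourne → 03:45 UTC (Jan 21).
Add 14 hours 5 minutes leg 3 → 17:50 UTC.
Seoul is UTC+9:00, so local arrival = 17:50 + 9:00 = 02:50 on Jan 22.

02:50 on Jan 22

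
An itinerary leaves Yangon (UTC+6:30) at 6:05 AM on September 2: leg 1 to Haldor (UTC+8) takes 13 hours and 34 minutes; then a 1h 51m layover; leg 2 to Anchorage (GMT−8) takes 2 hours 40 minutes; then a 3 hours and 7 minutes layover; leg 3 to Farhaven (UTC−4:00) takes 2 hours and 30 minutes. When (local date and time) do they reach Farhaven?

7:17 PM on Sep 2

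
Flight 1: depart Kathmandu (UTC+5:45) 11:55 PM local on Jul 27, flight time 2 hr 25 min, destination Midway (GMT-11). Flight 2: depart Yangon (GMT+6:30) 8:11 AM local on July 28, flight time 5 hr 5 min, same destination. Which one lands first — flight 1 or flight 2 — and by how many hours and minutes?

the first, by 10 hours 11 minutes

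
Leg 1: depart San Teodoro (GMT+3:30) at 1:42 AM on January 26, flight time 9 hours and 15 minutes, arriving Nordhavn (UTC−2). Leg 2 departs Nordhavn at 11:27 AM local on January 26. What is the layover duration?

6 hours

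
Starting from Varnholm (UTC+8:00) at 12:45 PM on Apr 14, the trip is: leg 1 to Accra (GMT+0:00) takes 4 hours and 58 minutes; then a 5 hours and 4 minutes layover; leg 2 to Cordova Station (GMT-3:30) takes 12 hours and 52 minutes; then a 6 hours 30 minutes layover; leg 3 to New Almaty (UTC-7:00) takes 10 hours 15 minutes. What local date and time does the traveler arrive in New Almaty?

Convert departure to UTC: 12:45 PM − 8:00 = 4:45 AM UTC on Apr 14.
Add 4 hours and 58 minutes leg 1 → 9:43 AM UTC.
Add 5 hours 4 minutes layover in Accra → 2:47 PM UTC.
Add 12 hours and 52 minutes leg 2 → 3:39 AM UTC (Apr 15).
Add 6 hours 30 minutes layover in Cordova Station → 10:09 AM UTC.
Add 10 hours 15 minutes leg 3 → 8:24 PM UTC.
New Almaty is UTC−7:00, so local arrival = 8:24 PM − 7:00 = 1:24 PM on Apr 15.

1:24 PM on Apr 15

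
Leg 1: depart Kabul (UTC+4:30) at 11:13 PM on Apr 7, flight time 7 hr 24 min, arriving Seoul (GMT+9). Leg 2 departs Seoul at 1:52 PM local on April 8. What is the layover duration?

Convert departure to UTC: 11:13 PM − 4:30 = 6:43 PM UTC on Apr 7.
Add 7 hours 24 minutes flight time → 2:07 AM UTC (Apr 8).
Seoul is UTC+9:00, so local arrival = 2:07 AM + 9:00 = 11:07 AM on Apr 8.
Layover = 1:52 PM − 11:07 AM = 2 hours 45 minutes.

2 hours 45 minutes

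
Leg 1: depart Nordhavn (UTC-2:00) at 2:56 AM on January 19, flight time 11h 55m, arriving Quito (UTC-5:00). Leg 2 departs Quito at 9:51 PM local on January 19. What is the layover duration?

10 hours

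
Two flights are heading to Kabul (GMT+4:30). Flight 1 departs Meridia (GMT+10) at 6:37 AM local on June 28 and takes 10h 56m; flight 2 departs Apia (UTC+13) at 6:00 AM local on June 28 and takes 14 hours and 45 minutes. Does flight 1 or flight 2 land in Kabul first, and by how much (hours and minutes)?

Flight 1 in UTC: 6:37 AM − 10:00 = 8:37 PM on Jun 27.
+10 hours 56 minutes → arrive 7:33 AM UTC on Jun 28.
Flight 2 in UTC: 6:00 AM − 13:00 = 5:00 PM on Jun 27.
+14 hours and 45 minutes → arrive 7:45 AM UTC on Jun 28.
Flight 1 lands earlier by 12 minutes.

the first, by 12 minutes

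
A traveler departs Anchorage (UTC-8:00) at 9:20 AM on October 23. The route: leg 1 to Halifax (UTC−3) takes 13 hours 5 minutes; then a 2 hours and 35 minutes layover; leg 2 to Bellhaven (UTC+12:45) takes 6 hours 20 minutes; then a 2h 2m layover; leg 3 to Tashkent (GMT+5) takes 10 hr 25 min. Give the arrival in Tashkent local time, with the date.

Convert departure to UTC: 9:20 AM + 8:00 = 5:20 PM UTC on Oct 23.
Add 13 hours and 5 minutes leg 1 → 6:25 AM UTC (Oct 24).
Add 2 hours 35 minutes layover in Halifax → 9:00 AM UTC.
Add 6 hours and 20 minutes leg 2 → 3:20 PM UTC.
Add 2 hours 2 minutes layover in Bellhaven → 5:22 PM UTC.
Add 10 hours 25 minutes leg 3 → 3:47 AM UTC (Oct 25).
Tashkent is UTC+5:00, so local arrival = 3:47 AM + 5:00 = 8:47 AM on Oct 25.

8:47 AM on Oct 25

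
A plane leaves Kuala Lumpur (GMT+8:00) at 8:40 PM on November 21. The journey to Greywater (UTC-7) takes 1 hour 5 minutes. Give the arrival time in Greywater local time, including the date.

6:45 AM on Nov 21

Convert departure to UTC: 8:40 PM − 8:00 = 12:40 PM UTC on Nov 21.
Add 1 hour 5 minutes travel time → 1:45 PM UTC.
Greywater is UTC−7:00, so local arrival = 1:45 PM − 7:00 = 6:45 AM on Nov 21.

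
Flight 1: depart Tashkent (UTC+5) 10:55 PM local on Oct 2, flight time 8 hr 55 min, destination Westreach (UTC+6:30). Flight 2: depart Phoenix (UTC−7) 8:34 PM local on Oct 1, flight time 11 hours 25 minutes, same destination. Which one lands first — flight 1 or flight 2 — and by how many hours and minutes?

Flight 1 in UTC: 10:55 PM − 5:00 = 5:55 PM on Oct 2.
+8 hours and 55 minutes → arrive 2:50 AM UTC on Oct 3.
Flight 2 in UTC: 8:34 PM + 7:00 = 3:34 AM on Oct 2.
+11 hours 25 minutes → arrive 2:59 PM UTC on Oct 2.
Flight 2 lands earlier by 11 hours 51 minutes.

the second, by 11 hours 51 minutes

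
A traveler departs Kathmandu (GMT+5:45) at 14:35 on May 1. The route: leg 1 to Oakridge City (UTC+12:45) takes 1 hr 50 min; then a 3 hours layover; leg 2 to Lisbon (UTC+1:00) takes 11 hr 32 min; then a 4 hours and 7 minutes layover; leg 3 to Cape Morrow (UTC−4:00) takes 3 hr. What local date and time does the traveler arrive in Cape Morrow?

Convert departure to UTC: 14:35 − 5:45 = 08:50 UTC on May 1.
Add 1 hour 50 minutes leg 1 → 10:40 UTC.
Add 3 hours layover in Oakridge City → 13:40 UTC.
Add 11 hours and 32 minutes leg 2 → 01:12 UTC (May 2).
Add 4 hours 7 minutes layover in Lisbon → 05:19 UTC.
Add 3 hours leg 3 → 08:19 UTC.
Cape Morrow is UTC−4:00, so local arrival = 08:19 − 4:00 = 04:19 on May 2.

04:19 on May 2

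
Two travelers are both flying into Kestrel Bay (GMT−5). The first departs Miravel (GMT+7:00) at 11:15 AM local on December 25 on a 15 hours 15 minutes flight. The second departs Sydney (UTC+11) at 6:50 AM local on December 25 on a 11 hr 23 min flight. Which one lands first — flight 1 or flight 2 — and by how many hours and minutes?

Flight 1 in UTC: 11:15 AM − 7:00 = 4:15 AM on Dec 25.
+15 hours and 15 minutes → arrive 7:30 PM UTC on Dec 25.
Flight 2 in UTC: 6:50 AM − 11:00 = 7:50 PM on Dec 24.
+11 hours 23 minutes → arrive 7:13 AM UTC on Dec 25.
Flight 2 lands earlier by 12 hours 17 minutes.

the second, by 12 hours 17 minutes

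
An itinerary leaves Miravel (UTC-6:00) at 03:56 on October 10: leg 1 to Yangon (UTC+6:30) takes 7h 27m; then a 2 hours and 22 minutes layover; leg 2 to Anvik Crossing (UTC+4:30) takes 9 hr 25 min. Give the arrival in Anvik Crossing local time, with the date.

Convert departure to UTC: 03:56 + 6:00 = 09:56 UTC on Oct 10.
Add 7 hours 27 minutes leg 1 → 17:23 UTC.
Add 2 hours 22 minutes layover in Yangon → 19:45 UTC.
Add 9 hours 25 minutes leg 2 → 05:10 UTC (Oct 11).
Anvik Crossing is UTC+4:30, so local arrival = 05:10 + 4:30 = 09:40 on Oct 11.

09:40 on October 11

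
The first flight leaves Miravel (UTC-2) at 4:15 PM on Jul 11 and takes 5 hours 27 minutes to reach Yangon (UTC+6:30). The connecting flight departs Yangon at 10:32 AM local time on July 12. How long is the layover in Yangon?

Convert departure to UTC: 4:15 PM + 2:00 = 6:15 PM UTC on Jul 11.
Add 5 hours and 27 minutes flight time → 11:42 PM UTC.
Yangon is UTC+6:30, so local arrival = 11:42 PM + 6:30 = 6:12 AM on Jul 12.
Layover = 10:32 AM − 6:12 AM = 4 hours 20 minutes.

4 hours 20 minutes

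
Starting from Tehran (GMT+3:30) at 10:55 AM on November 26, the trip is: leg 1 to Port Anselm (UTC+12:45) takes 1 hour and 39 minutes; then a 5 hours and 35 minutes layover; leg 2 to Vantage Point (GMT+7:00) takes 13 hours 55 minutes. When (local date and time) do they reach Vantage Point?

Convert departure to UTC: 10:55 AM − 3:30 = 7:25 AM UTC on Nov 26.
Add 1 hour and 39 minutes leg 1 → 9:04 AM UTC.
Add 5 hours and 35 minutes layover in Port Anselm → 2:39 PM UTC.
Add 13 hours 55 minutes leg 2 → 4:34 AM UTC (Nov 27).
Vantage Point is UTC+7:00, so local arrival = 4:34 AM + 7:00 = 11:34 AM on Nov 27.

11:34 AM on Nov 27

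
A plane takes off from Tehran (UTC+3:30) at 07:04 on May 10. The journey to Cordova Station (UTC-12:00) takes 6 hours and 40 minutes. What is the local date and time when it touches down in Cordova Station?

Convert departure to UTC: 07:04 − 3:30 = 03:34 UTC on May 10.
Add 6 hours 40 minutes travel time → 10:14 UTC.
Cordova Station is UTC−12:00, so local arrival = 10:14 − 12:00 = 22:14 on May 9.

22:14 on May 9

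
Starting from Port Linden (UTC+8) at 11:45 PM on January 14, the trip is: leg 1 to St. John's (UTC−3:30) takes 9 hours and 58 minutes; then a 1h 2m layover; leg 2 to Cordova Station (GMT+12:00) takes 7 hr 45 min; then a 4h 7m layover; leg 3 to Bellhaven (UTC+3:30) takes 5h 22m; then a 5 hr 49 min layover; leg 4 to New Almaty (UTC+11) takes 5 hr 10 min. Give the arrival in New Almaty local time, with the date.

Convert departure to UTC: 11:45 PM − 8:00 = 3:45 PM UTC on Jan 14.
Add 9 hours 58 minutes leg 1 → 1:43 AM UTC (Jan 15).
Add 1 hour and 2 minutes layover in St. John's → 2:45 AM UTC.
Add 7 hours and 45 minutes leg 2 → 10:30 AM UTC.
Add 4 hours 7 minutes layover in Cordova Station → 2:37 PM UTC.
Add 5 hours 22 minutes leg 3 → 7:59 PM UTC.
Add 5 hours 49 minutes layover in Bellhaven → 1:48 AM UTC (Jan 16).
Add 5 hours and 10 minutes leg 4 → 6:58 AM UTC.
New Almaty is UTC+11:00, so local arrival = 6:58 AM + 11:00 = 5:58 PM on Jan 16.

5:58 PM on January 16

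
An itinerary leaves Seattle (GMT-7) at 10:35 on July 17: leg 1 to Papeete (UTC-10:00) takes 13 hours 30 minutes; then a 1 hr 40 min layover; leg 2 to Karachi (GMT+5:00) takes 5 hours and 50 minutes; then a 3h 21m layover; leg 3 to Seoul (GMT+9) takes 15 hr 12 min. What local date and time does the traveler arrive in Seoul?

Convert departure to UTC: 10:35 + 7:00 = 17:35 UTC on Jul 17.
Add 13 hours 30 minutes leg 1 → 07:05 UTC (Jul 18).
Add 1 hour and 40 minutes layover in Papeete → 08:45 UTC.
Add 5 hours and 50 minutes leg 2 → 14:35 UTC.
Add 3 hours 21 minutes layover in Karachi → 17:56 UTC.
Add 15 hours and 12 minutes leg 3 → 09:08 UTC (Jul 19).
Seoul is UTC+9:00, so local arrival = 09:08 + 9:00 = 18:08 on Jul 19.

18:08 on Jul 19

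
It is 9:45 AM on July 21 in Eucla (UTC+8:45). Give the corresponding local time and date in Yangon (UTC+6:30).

In UTC: 9:45 AM − 8:45 = 1:00 AM on Jul 21.
Yangon is UTC+6:30: 1:00 AM + 6:30 = 7:30 AM on Jul 21.

7:30 AM on July 21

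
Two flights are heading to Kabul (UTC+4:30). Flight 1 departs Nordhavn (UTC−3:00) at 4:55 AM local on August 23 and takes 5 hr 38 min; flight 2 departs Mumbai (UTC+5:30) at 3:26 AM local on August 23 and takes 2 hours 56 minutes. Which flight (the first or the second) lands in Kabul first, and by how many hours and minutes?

Flight 1 in UTC: 4:55 AM + 3:00 = 7:55 AM on Aug 23.
+5 hours 38 minutes → arrive 1:33 PM UTC on Aug 23.
Flight 2 in UTC: 3:26 AM − 5:30 = 9:56 PM on Aug 22.
+2 hours and 56 minutes → arrive 12:52 AM UTC on Aug 23.
Flight 2 lands earlier by 12 hours 41 minutes.

the second, by 12 hours 41 minutes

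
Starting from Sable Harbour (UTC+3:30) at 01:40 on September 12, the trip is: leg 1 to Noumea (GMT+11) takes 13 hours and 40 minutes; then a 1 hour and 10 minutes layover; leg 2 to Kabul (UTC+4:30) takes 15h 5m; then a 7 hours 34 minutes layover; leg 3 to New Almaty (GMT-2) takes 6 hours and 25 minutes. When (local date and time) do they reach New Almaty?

Convert departure to UTC: 01:40 − 3:30 = 22:10 UTC on Sep 11.
Add 13 hours and 40 minutes leg 1 → 11:50 UTC (Sep 12).
Add 1 hour 10 minutes layover in Noumea → 13:00 UTC.
Add 15 hours and 5 minutes leg 2 → 04:05 UTC (Sep 13).
Add 7 hours and 34 minutes layover in Kabul → 11:39 UTC.
Add 6 hours and 25 minutes leg 3 → 18:04 UTC.
New Almaty is UTC−2:00, so local arrival = 18:04 − 2:00 = 16:04 on Sep 13.

16:04 on September 13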